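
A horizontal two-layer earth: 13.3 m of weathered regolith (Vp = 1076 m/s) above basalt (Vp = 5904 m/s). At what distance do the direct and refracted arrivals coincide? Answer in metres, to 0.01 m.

θ_c = arcsin(1076/5904) = 10.50°, so cos θ_c = 0.9833 and tᵢ = 2h cos θ_c/V₁ = 0.0243 s.
At crossover x/V₁ = x/V₂ + tᵢ ⇒ x = tᵢ/(1/V₁ − 1/V₂) = 0.02431/(9.2937e-04 − 1.6938e-04) = 31.98 m.

31.98 m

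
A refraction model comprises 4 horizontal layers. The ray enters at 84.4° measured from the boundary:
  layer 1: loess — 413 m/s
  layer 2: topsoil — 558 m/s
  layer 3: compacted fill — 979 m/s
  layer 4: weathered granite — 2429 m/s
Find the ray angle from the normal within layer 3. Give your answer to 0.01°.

From the normal: θ₁ = 90° − 84.4° = 5.6°.
Ray parameter p = sin 5.6° / 413 = 2.3628e-04 s/m.
sin θ_3 = p·V_3 = 2.3628e-04 × 979 = 0.2313.
θ_3 = 13.37° from the vertical.

13.37°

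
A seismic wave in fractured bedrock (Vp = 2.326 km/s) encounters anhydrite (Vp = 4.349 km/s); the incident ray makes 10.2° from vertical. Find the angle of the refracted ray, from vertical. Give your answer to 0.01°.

19.34°

Snell's law: sin θ₂ = (V₂/V₁)·sin θ₁ = (4.349/2.326)·sin 10.2° = 0.3311.
θ₂ = sin⁻¹(0.3311) = 19.34° (from vertical).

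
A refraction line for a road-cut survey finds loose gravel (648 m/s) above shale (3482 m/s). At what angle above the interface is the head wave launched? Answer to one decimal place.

At critical incidence the refracted ray runs along the interface (θ₂ = 90°), so sin θ_c = V₁/V₂.
θ_c = arcsin(648/3482) = arcsin 0.1861 = 10.73°.
Measured from the interface: 90° − 10.73° = 79.27°.

79.3°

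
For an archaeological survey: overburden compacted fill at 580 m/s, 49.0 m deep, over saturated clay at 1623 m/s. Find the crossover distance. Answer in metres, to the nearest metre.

142 m

x_cross = 2h·√((V₂+V₁)/(V₂−V₁)).
(V₂+V₁)/(V₂−V₁) = (1623+580)/(1623−580) = 2.1122; √ = 1.4533.
x_cross = 2·49.0·1.4533 = 142.43 m.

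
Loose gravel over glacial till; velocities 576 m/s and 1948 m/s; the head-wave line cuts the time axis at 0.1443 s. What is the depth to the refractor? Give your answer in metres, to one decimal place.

h = tᵢ·V₁·V₂ / (2·√(V₂²−V₁²)).
√(V₂²−V₁²) = √(1948² − 576²) = 1860.9 m/s.
h = 0.1443 s × 576 × 1948 / (2 × 1860.9) = 43.50 m.

43.5 m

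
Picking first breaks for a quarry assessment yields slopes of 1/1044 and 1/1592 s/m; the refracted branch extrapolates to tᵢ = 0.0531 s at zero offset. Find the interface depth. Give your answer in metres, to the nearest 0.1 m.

h = tᵢ·V₁·V₂ / (2·√(V₂²−V₁²)).
√(V₂²−V₁²) = √(1592² − 1044²) = 1201.9 m/s.
h = 0.0531 s × 1044 × 1592 / (2 × 1201.9) = 36.72 m.

36.7 m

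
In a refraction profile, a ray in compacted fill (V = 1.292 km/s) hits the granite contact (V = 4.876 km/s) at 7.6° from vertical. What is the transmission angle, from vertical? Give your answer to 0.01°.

29.94°

sin θ₁/V₁ = sin θ₂/V₂ ⇒ sin θ₂ = 4.876·sin 7.6°/1.292 = 4.876·0.1323/1.292 = 0.4991.
θ₂ = arcsin 0.4991 = 29.94° from the normal.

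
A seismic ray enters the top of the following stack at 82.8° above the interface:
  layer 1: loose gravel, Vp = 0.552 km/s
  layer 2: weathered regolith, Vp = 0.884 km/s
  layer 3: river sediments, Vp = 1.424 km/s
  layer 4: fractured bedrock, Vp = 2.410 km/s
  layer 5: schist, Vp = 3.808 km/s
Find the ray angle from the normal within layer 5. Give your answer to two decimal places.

59.84°

From the normal: θ₁ = 90° − 82.8° = 7.2°.
Snell's law across each interface conserves sin θ / V, so sin θ_5 = V_5·sin θ₁/V₁.
sin θ_5 = 3.808 × sin 7.2° / 0.552 = 0.8646.
θ_5 = 59.84° from the vertical.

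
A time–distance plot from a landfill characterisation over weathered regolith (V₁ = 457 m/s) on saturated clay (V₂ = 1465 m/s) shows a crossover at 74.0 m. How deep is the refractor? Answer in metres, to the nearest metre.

27 m

x_cross = 2h·√((V₂+V₁)/(V₂−V₁)) → h = x_cross / (2·√((V₂+V₁)/(V₂−V₁))).
√((V₂+V₁)/(V₂−V₁)) = √((1465+457)/(1465−457)) = 1.3808.
h = 74.0 / (2·1.3808) = 26.80 m.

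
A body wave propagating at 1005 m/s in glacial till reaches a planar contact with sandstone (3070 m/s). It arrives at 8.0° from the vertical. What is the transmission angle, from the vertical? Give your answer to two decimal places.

25.16°

Snell's law: sin θ₂ = (V₂/V₁)·sin θ₁ = (3070/1005)·sin 8.0° = 0.4251.
θ₂ = sin⁻¹(0.4251) = 25.16° (from vertical).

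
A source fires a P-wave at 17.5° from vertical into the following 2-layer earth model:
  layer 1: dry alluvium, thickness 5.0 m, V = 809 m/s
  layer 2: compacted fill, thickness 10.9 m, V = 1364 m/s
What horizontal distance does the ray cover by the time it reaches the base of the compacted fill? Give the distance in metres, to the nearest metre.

8 m

p = sin θ₁/V₁ = sin 17.5°/809 = 3.7170e-04 s/m is conserved through the stack.
Layer 1: θ = 17.50°; offset = 5.0·tan 17.50° = 1.576 m.
Layer 2: sin θ = p·1364 = 0.5070 → θ = 30.46°; offset = 10.9·tan 30.46° = 6.411 m.
Σ offsets = 7.988 m.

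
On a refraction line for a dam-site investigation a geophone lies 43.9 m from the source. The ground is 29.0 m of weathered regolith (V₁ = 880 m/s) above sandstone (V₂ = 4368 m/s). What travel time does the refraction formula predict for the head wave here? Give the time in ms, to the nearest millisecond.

75 ms

θ_c = arcsin(V₁/V₂) = arcsin(880/4368) = 11.62°, cos θ_c = 0.9795.
Intercept time tᵢ = 2h cos θ_c / V₁ = 2·29.0·0.9795/880 = 0.06456 s.
t = x/V₂ + tᵢ = 43.9/4368 + 0.06456 = 0.07461 s.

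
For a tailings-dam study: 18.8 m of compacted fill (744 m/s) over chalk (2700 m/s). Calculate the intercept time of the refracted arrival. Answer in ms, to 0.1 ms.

θ_c = arcsin(V₁/V₂) = arcsin(744/2700) = 16.00°; cos θ_c = 0.9613.
tᵢ = 2h·cos θ_c / V₁ = 2·18.8·0.9613 / 744 = 0.04858 s.

48.6 ms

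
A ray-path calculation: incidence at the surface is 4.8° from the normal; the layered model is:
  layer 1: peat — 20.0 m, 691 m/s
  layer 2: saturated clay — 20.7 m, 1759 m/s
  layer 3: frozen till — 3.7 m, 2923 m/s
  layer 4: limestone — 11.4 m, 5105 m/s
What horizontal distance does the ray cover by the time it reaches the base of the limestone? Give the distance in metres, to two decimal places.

16.56 m

p = sin θ₁/V₁ = sin 4.8°/691 = 1.2110e-04 s/m is conserved through the stack.
Layer 1: θ = 4.80°; offset = 20.0·tan 4.80° = 1.6794 m.
Layer 2: sin θ = p·1759 = 0.2130 → θ = 12.30°; offset = 20.7·tan 12.30° = 4.5129 m.
Layer 3: sin θ = p·2923 = 0.3540 → θ = 20.73°; offset = 3.7·tan 20.73° = 1.4003 m.
Layer 4: sin θ = p·5105 = 0.6182 → θ = 38.18°; offset = 11.4·tan 38.18° = 8.9660 m.
Summing the layer offsets gives 16.5586 m.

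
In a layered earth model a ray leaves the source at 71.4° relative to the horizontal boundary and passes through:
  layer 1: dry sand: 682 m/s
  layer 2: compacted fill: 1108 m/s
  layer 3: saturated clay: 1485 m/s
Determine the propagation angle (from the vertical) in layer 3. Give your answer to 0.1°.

44.0°

From the normal: θ₁ = 90° − 71.4° = 18.6°.
Snell's law across each interface conserves sin θ / V, so sin θ_3 = V_3·sin θ₁/V₁.
sin θ_3 = 1485 × sin 18.6° / 682 = 0.6945.
θ_3 = 43.99° from the vertical.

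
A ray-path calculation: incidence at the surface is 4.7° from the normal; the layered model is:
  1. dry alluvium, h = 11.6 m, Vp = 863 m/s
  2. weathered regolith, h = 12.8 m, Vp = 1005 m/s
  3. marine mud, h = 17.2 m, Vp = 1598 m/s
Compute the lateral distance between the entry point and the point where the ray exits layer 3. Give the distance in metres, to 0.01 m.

4.82 m

p = sin θ₁/V₁ = sin 4.7°/863 = 9.4946e-05 s/m is conserved through the stack.
Layer 1: θ = 4.70°; offset = 11.6·tan 4.70° = 0.9537 m.
Layer 2: sin θ = p·1005 = 0.0954 → θ = 5.48°; offset = 12.8·tan 5.48° = 1.2270 m.
Layer 3: sin θ = p·1598 = 0.1517 → θ = 8.73°; offset = 17.2·tan 8.73° = 2.6402 m.
Total horizontal offset = 4.8209 m.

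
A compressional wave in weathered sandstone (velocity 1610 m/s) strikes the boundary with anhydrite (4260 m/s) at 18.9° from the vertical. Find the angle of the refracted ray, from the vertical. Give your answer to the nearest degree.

59°

sin θ₁/V₁ = sin θ₂/V₂ ⇒ sin θ₂ = 4260·sin 18.9°/1610 = 4260·0.3239/1610 = 0.8571.
θ₂ = sin⁻¹(0.8571) = 58.99° (from vertical).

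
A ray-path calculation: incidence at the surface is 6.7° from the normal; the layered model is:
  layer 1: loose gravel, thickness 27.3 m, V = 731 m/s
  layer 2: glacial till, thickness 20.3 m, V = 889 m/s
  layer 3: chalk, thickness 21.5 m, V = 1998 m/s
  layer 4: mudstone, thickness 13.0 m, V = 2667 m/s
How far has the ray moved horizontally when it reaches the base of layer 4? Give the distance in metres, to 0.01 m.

19.47 m

Ray parameter p = sin 6.7° / 731 m/s = 1.5960e-04 s/m.
Layer 1: θ = 6.70°; offset = 27.3·tan 6.70° = 3.2070 m.
Layer 2: sin θ = p·889 = 0.1419 → θ = 8.16°; offset = 20.3·tan 8.16° = 2.9098 m.
Layer 3: sin θ = p·1998 = 0.3189 → θ = 18.60°; offset = 21.5·tan 18.60° = 7.2338 m.
Layer 4: sin θ = p·2667 = 0.4257 → θ = 25.19°; offset = 13.0·tan 25.19° = 6.1153 m.
Summing the layer offsets gives 19.4659 m.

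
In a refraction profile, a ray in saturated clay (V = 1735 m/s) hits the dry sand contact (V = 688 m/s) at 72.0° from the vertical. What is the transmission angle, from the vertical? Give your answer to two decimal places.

Snell's law: sin θ₂ = (V₂/V₁)·sin θ₁ = (688/1735)·sin 72.0° = 0.3771.
θ₂ = arcsin 0.3771 = 22.16° from the normal.

22.16°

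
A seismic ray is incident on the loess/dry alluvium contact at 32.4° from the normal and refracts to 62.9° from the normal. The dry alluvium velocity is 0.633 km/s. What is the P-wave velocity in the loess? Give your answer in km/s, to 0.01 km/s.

sin 32.4° = 0.5358; sin 62.9° = 0.8902.
V₁ = V₂·(sin θ₁/sin θ₂) = 0.633·(0.5358/0.8902) = 0.38 km/s.

0.38 km/s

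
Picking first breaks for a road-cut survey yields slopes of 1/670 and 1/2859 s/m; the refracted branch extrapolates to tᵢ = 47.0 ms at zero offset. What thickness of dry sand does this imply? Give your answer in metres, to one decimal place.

θ_c = arcsin(670/2859) = 13.55°; cos θ_c = 0.9722.
tᵢ = 2h cos θ_c/V₁ ⇒ h = tᵢ·V₁/(2 cos θ_c) = 0.047·670/(2·0.9722) = 16.20 m.

16.2 m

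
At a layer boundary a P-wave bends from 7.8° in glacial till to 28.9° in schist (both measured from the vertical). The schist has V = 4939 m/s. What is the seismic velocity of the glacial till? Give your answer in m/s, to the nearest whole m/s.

1387 m/s

sin 7.8° = 0.1357; sin 28.9° = 0.4833.
V₁ = V₂·(sin θ₁/sin θ₂) = 4939·(0.1357/0.4833) = 1386.97 m/s.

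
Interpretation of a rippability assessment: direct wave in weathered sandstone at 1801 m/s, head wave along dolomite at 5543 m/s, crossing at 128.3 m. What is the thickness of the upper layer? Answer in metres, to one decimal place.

45.8 m

h = (x_cross/2)·√((V₂−V₁)/(V₂+V₁)).
(V₂−V₁)/(V₂+V₁) = (5543−1801)/(5543+1801) = 0.5095; √ = 0.7138.
h = (128.3/2)·0.7138 = 45.79 m.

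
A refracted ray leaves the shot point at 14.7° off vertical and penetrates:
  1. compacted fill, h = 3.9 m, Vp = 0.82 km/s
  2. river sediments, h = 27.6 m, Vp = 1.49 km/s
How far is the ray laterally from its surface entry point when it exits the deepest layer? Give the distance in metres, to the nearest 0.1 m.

Ray parameter p = sin 14.7° / 0.82 km/s = 3.0946e-01 s/km.
Layer 1: θ = 14.70°; offset = 3.9·tan 14.70° = 1.023 m.
Layer 2: sin θ = p·1.49 = 0.4611 → θ = 27.46°; offset = 27.6·tan 27.46° = 14.342 m.
Summing the layer offsets gives 15.365 m.

15.4 m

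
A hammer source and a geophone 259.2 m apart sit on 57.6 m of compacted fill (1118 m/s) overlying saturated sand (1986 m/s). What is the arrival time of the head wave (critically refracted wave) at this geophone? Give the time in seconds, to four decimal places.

0.2157 s

t = x/V₂ + 2h·√(V₂²−V₁²)/(V₁V₂).
√(V₂²−V₁²) = √(1986²−1118²) = 1641.4 m/s; delay term = 2·57.6·1641.4/(1118·1986) = 0.08516 s.
t = 259.2/1986 + 0.08516 = 0.21568 s.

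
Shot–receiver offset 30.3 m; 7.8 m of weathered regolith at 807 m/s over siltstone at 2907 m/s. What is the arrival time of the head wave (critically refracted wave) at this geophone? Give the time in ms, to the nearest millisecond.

t = x/V₂ + 2h·√(V₂²−V₁²)/(V₁V₂).
√(V₂²−V₁²) = √(2907²−807²) = 2792.7 m/s; delay term = 2·7.8·2792.7/(807·2907) = 0.01857 s.
t = 30.3/2907 + 0.01857 = 0.02899 s.

29 ms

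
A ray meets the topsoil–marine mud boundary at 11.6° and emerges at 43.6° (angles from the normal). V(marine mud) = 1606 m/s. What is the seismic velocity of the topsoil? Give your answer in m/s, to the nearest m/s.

Snell's law: sin 11.6°/V₁ = sin 43.6°/V₂.
V₁ = V₂·sin 11.6°/sin 43.6° = 1606 × 0.2916 = 468.27 m/s.

468 m/s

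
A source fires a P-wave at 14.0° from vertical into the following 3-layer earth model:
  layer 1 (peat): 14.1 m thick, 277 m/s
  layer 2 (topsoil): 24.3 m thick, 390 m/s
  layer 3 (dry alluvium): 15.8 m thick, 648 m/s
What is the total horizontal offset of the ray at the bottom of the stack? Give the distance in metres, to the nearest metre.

23 m

p = sin θ₁/V₁ = sin 14.0°/277 = 8.7336e-04 s/m is conserved through the stack.
Layer 1: θ = 14.00°; offset = 14.1·tan 14.00° = 3.516 m.
Layer 2: sin θ = p·390 = 0.3406 → θ = 19.91°; offset = 24.3·tan 19.91° = 8.803 m.
Layer 3: sin θ = p·648 = 0.5659 → θ = 34.47°; offset = 15.8·tan 34.47° = 10.846 m.
Total horizontal offset = 23.165 m.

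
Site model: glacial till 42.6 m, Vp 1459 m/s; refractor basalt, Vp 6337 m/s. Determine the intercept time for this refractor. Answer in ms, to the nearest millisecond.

57 ms

θ_c = arcsin(V₁/V₂) = arcsin(1459/6337) = 13.31°; cos θ_c = 0.9731.
tᵢ = 2h·cos θ_c / V₁ = 2·42.6·0.9731 / 1459 = 0.05683 s.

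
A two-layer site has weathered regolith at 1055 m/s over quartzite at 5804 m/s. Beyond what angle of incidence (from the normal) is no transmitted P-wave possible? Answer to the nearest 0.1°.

At critical incidence the refracted ray runs along the interface (θ₂ = 90°), so sin θ_c = V₁/V₂.
θ_c = arcsin(1055/5804) = arcsin 0.1818 = 10.47°.

10.5°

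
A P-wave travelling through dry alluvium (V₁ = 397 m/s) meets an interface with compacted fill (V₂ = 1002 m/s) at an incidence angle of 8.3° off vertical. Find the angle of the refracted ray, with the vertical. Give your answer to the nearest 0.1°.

Snell's law: sin θ₂ = (V₂/V₁)·sin θ₁ = (1002/397)·sin 8.3° = 0.3643.
θ₂ = arcsin 0.3643 = 21.37° from the normal.

21.4°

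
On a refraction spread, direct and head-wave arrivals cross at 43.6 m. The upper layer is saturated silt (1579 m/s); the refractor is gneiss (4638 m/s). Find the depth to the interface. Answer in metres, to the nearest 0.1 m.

15.3 m

h = (x_cross/2)·√((V₂−V₁)/(V₂+V₁)).
(V₂−V₁)/(V₂+V₁) = (4638−1579)/(4638+1579) = 0.4920; √ = 0.7015.
h = (43.6/2)·0.7015 = 15.29 m.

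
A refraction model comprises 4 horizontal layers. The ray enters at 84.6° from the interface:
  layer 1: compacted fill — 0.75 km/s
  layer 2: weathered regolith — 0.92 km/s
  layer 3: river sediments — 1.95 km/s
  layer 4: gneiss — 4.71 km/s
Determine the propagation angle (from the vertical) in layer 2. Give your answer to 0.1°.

From the normal: θ₁ = 90° − 84.6° = 5.4°.
Ray parameter p = sin 5.4° / 0.75 = 1.2548e-01 s/km.
sin θ_2 = p·V_2 = 1.2548e-01 × 0.92 = 0.1154.
θ_2 = 6.63° from the vertical.

6.6°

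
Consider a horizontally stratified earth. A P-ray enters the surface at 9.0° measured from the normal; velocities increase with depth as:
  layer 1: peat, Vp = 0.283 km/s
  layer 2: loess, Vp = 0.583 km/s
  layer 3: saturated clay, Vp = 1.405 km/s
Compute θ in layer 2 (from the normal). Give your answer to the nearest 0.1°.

Snell's law across each interface conserves sin θ / V, so sin θ_2 = V_2·sin θ₁/V₁.
sin θ_2 = 0.583 × sin 9.0° / 0.283 = 0.3223.
θ_2 = 18.80° from the vertical.

18.8°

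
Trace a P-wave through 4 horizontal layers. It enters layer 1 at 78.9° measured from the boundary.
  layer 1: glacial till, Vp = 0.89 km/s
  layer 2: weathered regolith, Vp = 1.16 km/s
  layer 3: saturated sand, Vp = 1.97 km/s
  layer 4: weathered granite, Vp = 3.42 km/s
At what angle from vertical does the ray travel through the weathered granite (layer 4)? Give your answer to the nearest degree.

48°

From the normal: θ₁ = 90° − 78.9° = 11.1°.
Snell's law across each interface conserves sin θ / V, so sin θ_4 = V_4·sin θ₁/V₁.
sin θ_4 = 3.42 × sin 11.1° / 0.89 = 0.7398.
θ_4 = arcsin 0.7398 = 47.71°.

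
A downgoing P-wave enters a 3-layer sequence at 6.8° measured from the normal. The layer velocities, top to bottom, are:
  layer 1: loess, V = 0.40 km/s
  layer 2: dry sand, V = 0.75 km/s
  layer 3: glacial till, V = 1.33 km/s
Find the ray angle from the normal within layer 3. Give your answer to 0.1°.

Ray parameter p = sin 6.8° / 0.40 = 2.9601e-01 s/km.
sin θ_3 = p·V_3 = 2.9601e-01 × 1.33 = 0.3937.
θ_3 = 23.18° from the vertical.

23.2°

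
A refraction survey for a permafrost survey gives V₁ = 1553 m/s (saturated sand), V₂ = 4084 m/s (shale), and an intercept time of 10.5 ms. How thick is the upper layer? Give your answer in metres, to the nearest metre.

9 m

θ_c = arcsin(1553/4084) = 22.35°; cos θ_c = 0.9249.
tᵢ = 2h cos θ_c/V₁ ⇒ h = tᵢ·V₁/(2 cos θ_c) = 0.0105·1553/(2·0.9249) = 8.82 m.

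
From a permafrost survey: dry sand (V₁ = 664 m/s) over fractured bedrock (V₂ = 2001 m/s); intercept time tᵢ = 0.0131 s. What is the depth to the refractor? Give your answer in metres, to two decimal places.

4.61 m

θ_c = arcsin(664/2001) = 19.38°; cos θ_c = 0.9433.
tᵢ = 2h cos θ_c/V₁ ⇒ h = tᵢ·V₁/(2 cos θ_c) = 0.0131·664/(2·0.9433) = 4.61 m.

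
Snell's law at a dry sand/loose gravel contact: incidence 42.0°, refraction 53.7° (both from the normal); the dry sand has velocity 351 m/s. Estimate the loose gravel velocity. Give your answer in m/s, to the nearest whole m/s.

423 m/s

sin 42.0° = 0.6691; sin 53.7° = 0.8059.
V₂ = V₁·(sin θ₂/sin θ₁) = 351·(0.8059/0.6691) = 422.76 m/s.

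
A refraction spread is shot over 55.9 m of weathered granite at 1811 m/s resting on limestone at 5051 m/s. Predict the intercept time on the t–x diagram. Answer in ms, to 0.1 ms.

57.6 ms

θ_c = arcsin(V₁/V₂) = arcsin(1811/5051) = 21.01°; cos θ_c = 0.9335.
tᵢ = 2h·cos θ_c / V₁ = 2·55.9·0.9335 / 1811 = 0.05763 s.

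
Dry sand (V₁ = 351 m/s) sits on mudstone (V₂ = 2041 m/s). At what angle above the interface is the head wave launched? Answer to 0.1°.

80.1°

Critical incidence: sin θ_c = V₁/V₂ = 351/2041 = 0.1720.
θ_c = arcsin 0.1720 = 9.90°.
Measured from the interface: 90° − 9.90° = 80.10°.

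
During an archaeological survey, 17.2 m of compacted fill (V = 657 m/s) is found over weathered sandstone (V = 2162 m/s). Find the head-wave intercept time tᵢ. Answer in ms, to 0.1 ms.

49.9 ms

θ_c = arcsin(V₁/V₂) = arcsin(657/2162) = 17.69°; cos θ_c = 0.9527.
tᵢ = 2h·cos θ_c / V₁ = 2·17.2·0.9527 / 657 = 0.04988 s.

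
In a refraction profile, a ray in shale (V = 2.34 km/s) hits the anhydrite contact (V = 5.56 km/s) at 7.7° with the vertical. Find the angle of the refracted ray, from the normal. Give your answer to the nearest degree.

19°

sin θ₁/V₁ = sin θ₂/V₂ ⇒ sin θ₂ = 5.56·sin 7.7°/2.34 = 5.56·0.1340/2.34 = 0.3184.
θ₂ = sin⁻¹(0.3184) = 18.56° (from vertical).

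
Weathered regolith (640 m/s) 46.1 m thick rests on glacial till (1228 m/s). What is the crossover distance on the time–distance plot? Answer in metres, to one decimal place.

θ_c = arcsin(640/1228) = 31.41°, so cos θ_c = 0.8535 and tᵢ = 2h cos θ_c/V₁ = 0.1230 s.
At crossover x/V₁ = x/V₂ + tᵢ ⇒ x = tᵢ/(1/V₁ − 1/V₂) = 0.12295/(1.5625e-03 − 8.1433e-04) = 164.34 m.

164.3 m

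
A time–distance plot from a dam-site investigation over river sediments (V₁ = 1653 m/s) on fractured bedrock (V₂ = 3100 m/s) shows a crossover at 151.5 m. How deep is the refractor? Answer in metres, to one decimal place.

41.8 m

x_cross = 2h·√((V₂+V₁)/(V₂−V₁)) → h = x_cross / (2·√((V₂+V₁)/(V₂−V₁))).
√((V₂+V₁)/(V₂−V₁)) = √((3100+1653)/(3100−1653)) = 1.8124.
h = 151.5 / (2·1.8124) = 41.80 m.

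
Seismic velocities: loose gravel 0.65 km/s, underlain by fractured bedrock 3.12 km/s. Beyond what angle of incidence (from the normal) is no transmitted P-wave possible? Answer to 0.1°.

12.0°

Critical incidence: sin θ_c = V₁/V₂ = 0.65/3.12 = 0.2083.
θ_c = arcsin 0.2083 = 12.02°.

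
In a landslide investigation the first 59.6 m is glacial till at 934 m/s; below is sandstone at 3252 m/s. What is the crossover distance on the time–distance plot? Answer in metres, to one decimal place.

θ_c = arcsin(934/3252) = 16.69°, so cos θ_c = 0.9579 and tᵢ = 2h cos θ_c/V₁ = 0.1222 s.
At crossover x/V₁ = x/V₂ + tᵢ ⇒ x = tᵢ/(1/V₁ − 1/V₂) = 0.12225/(1.0707e-03 − 3.0750e-04) = 160.18 m.

160.2 m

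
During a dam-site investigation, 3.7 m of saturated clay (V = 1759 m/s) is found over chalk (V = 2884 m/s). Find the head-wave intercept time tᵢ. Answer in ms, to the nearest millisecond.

θ_c = arcsin(V₁/V₂) = arcsin(1759/2884) = 37.58°; cos θ_c = 0.7925.
tᵢ = 2h·cos θ_c / V₁ = 2·3.7·0.7925 / 1759 = 0.00333 s.

3 ms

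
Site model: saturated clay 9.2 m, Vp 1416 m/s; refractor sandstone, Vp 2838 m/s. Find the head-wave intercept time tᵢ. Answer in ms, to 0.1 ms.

tᵢ = 2h·√(V₂²−V₁²)/(V₁V₂).
√(V₂²−V₁²) = √(2838²−1416²) = 2459.5 m/s.
tᵢ = 2·9.2·2459.5/(1416·2838) = 0.01126 s.

11.3 ms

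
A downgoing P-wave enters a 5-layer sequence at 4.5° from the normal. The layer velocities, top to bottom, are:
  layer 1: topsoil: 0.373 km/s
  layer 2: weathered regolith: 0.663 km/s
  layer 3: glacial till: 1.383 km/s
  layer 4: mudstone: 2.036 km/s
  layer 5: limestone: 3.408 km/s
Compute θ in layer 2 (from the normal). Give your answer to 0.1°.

8.0°

Snell's law across each interface conserves sin θ / V, so sin θ_2 = V_2·sin θ₁/V₁.
sin θ_2 = 0.663 × sin 4.5° / 0.373 = 0.1395.
θ_2 = 8.02° from the vertical.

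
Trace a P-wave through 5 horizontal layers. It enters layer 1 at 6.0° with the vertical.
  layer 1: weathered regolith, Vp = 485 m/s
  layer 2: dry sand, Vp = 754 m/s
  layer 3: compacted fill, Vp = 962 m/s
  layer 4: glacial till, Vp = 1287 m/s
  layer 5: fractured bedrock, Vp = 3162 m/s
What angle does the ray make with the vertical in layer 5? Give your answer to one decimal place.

Ray parameter p = sin 6.0° / 485 = 2.1552e-04 s/m.
sin θ_5 = p·V_5 = 2.1552e-04 × 3162 = 0.6815.
θ_5 = 42.96° from the vertical.

43.0°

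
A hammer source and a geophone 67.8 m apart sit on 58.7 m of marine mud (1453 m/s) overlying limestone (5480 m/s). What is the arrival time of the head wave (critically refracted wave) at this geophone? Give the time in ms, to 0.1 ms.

90.3 ms

θ_c = arcsin(V₁/V₂) = arcsin(1453/5480) = 15.38°, cos θ_c = 0.9642.
Intercept time tᵢ = 2h cos θ_c / V₁ = 2·58.7·0.9642/1453 = 0.07791 s.
t = x/V₂ + tᵢ = 67.8/5480 + 0.07791 = 0.09028 s.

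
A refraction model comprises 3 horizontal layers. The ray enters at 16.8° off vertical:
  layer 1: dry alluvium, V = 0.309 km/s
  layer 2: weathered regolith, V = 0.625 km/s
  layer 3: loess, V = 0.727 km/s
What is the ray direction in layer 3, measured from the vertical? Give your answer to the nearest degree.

43°

Ray parameter p = sin 16.8° / 0.309 = 9.3538e-01 s/km.
sin θ_3 = p·V_3 = 9.3538e-01 × 0.727 = 0.6800.
θ_3 = arcsin 0.6800 = 42.85°.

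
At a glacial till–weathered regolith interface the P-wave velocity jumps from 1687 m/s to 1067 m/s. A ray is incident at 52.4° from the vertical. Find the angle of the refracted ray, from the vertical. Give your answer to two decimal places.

Snell's law: sin θ₂ = (V₂/V₁)·sin θ₁ = (1067/1687)·sin 52.4° = 0.5011.
θ₂ = arcsin 0.5011 = 30.07° from the normal.

30.07°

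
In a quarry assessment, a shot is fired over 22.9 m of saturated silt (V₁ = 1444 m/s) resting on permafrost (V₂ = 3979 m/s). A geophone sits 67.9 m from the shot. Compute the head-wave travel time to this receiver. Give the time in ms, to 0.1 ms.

t = x/V₂ + 2h·√(V₂²−V₁²)/(V₁V₂).
√(V₂²−V₁²) = √(3979²−1444²) = 3707.7 m/s; delay term = 2·22.9·3707.7/(1444·3979) = 0.02956 s.
t = 67.9/3979 + 0.02956 = 0.04662 s.

46.6 ms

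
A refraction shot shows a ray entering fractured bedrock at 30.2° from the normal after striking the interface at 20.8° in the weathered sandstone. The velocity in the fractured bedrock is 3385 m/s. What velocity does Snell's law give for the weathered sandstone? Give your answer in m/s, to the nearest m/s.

Snell's law: sin 20.8°/V₁ = sin 30.2°/V₂.
V₁ = V₂·sin 20.8°/sin 30.2° = 3385 × 0.7060 = 2389.64 m/s.

2390 m/s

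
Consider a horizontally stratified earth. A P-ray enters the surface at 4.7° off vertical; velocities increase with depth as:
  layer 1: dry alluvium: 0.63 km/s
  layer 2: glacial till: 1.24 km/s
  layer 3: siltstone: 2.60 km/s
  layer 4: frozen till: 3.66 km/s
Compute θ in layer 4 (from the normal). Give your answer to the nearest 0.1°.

Snell's law across each interface conserves sin θ / V, so sin θ_4 = V_4·sin θ₁/V₁.
sin θ_4 = 3.66 × sin 4.7° / 0.63 = 0.4760.
θ_4 = arcsin 0.4760 = 28.43°.

28.4°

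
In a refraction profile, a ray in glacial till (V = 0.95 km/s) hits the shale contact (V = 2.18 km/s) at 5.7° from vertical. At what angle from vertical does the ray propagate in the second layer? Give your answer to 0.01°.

Snell's law: sin θ₂ = (V₂/V₁)·sin θ₁ = (2.18/0.95)·sin 5.7° = 0.2279.
θ₂ = arcsin 0.2279 = 13.17° from the normal.

13.17°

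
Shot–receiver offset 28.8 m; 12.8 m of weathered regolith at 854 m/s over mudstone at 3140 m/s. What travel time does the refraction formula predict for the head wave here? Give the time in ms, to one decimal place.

38.0 ms

θ_c = arcsin(V₁/V₂) = arcsin(854/3140) = 15.78°, cos θ_c = 0.9623.
Intercept time tᵢ = 2h cos θ_c / V₁ = 2·12.8·0.9623/854 = 0.02885 s.
t = x/V₂ + tᵢ = 28.8/3140 + 0.02885 = 0.03802 s.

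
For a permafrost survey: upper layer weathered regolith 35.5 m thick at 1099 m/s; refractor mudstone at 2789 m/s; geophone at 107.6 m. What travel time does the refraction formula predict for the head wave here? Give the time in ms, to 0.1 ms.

t = x/V₂ + 2h·√(V₂²−V₁²)/(V₁V₂).
√(V₂²−V₁²) = √(2789²−1099²) = 2563.3 m/s; delay term = 2·35.5·2563.3/(1099·2789) = 0.05938 s.
t = 107.6/2789 + 0.05938 = 0.09796 s.

98.0 ms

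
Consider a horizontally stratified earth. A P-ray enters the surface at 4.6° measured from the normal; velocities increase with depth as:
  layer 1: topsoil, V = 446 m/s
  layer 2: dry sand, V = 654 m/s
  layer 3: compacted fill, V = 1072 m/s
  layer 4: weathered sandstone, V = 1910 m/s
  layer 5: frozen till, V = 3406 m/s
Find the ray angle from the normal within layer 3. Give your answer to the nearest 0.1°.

Ray parameter p = sin 4.6° / 446 = 1.7982e-04 s/m.
sin θ_3 = p·V_3 = 1.7982e-04 × 1072 = 0.1928.
θ_3 = arcsin 0.1928 = 11.11°.

11.1°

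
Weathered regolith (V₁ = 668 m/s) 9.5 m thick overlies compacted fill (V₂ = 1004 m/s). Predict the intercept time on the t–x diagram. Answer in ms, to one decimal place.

21.2 ms

tᵢ = 2h·√(V₂²−V₁²)/(V₁V₂).
√(V₂²−V₁²) = √(1004²−668²) = 749.5 m/s.
tᵢ = 2·9.5·749.5/(668·1004) = 0.02123 s.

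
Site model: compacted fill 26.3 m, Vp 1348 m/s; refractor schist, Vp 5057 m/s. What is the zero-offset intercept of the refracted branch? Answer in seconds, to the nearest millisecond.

0.038 s

tᵢ = 2h·√(V₂²−V₁²)/(V₁V₂).
√(V₂²−V₁²) = √(5057²−1348²) = 4874.0 m/s.
tᵢ = 2·26.3·4874.0/(1348·5057) = 0.03761 s.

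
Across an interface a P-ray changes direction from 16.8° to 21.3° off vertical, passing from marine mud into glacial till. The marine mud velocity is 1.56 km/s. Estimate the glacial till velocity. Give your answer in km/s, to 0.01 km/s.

1.96 km/s

sin 16.8° = 0.2890; sin 21.3° = 0.3633.
V₂ = V₁·(sin θ₂/sin θ₁) = 1.56·(0.3633/0.2890) = 1.96 km/s.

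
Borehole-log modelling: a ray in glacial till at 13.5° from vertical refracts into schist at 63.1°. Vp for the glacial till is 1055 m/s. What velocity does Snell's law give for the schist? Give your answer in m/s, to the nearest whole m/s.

sin 13.5° = 0.2334; sin 63.1° = 0.8918.
V₂ = V₁·(sin θ₂/sin θ₁) = 1055·(0.8918/0.2334) = 4030.26 m/s.

4030 m/s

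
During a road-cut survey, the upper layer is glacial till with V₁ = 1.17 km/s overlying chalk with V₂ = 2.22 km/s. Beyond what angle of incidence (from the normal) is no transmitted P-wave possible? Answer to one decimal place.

At critical incidence the refracted ray runs along the interface (θ₂ = 90°), so sin θ_c = V₁/V₂.
θ_c = arcsin(1.17/2.22) = arcsin 0.5270 = 31.80°.

31.8°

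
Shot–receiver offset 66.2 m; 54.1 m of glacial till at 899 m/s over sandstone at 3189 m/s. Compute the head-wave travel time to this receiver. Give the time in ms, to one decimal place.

136.2 ms

θ_c = arcsin(V₁/V₂) = arcsin(899/3189) = 16.37°, cos θ_c = 0.9594.
Intercept time tᵢ = 2h cos θ_c / V₁ = 2·54.1·0.9594/899 = 0.11547 s.
t = x/V₂ + tᵢ = 66.2/3189 + 0.11547 = 0.13623 s.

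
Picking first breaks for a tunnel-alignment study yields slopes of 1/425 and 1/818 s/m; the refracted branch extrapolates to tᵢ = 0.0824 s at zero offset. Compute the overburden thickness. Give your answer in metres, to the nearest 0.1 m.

20.5 m

θ_c = arcsin(425/818) = 31.30°; cos θ_c = 0.8544.
tᵢ = 2h cos θ_c/V₁ ⇒ h = tᵢ·V₁/(2 cos θ_c) = 0.0824·425/(2·0.8544) = 20.49 m.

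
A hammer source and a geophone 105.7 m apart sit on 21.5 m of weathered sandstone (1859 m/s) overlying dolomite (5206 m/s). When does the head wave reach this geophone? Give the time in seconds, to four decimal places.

θ_c = arcsin(V₁/V₂) = arcsin(1859/5206) = 20.92°, cos θ_c = 0.9341.
Intercept time tᵢ = 2h cos θ_c / V₁ = 2·21.5·0.9341/1859 = 0.02161 s.
t = x/V₂ + tᵢ = 105.7/5206 + 0.02161 = 0.04191 s.

0.0419 s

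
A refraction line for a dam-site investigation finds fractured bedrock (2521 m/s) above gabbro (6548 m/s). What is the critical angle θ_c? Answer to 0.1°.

22.6°

Critical incidence: sin θ_c = V₁/V₂ = 2521/6548 = 0.3850.
θ_c = arcsin 0.3850 = 22.64°.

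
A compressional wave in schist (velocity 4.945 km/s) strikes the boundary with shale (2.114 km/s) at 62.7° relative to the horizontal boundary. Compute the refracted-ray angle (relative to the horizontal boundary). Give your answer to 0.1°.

78.7°

Angle from the normal: 90° − 62.7° = 27.3°.
Snell's law: sin θ₂ = (V₂/V₁)·sin θ₁ = (2.114/4.945)·sin 27.3° = 0.1961.
θ₂ = arcsin 0.1961 = 11.31° from the normal.
From the interface: 90° − 11.31° = 78.69°.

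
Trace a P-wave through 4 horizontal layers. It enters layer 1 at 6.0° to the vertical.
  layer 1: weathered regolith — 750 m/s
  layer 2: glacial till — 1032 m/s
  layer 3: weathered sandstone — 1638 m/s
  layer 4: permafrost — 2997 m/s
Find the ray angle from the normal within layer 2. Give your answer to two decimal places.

8.27°

Ray parameter p = sin 6.0° / 750 = 1.3937e-04 s/m.
sin θ_2 = p·V_2 = 1.3937e-04 × 1032 = 0.1438.
θ_2 = arcsin 0.1438 = 8.27°.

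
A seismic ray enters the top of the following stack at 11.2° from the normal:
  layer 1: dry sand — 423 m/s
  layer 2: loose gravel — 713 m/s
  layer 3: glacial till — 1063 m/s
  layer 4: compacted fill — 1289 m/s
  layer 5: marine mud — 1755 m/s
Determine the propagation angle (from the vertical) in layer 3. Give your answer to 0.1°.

Ray parameter p = sin 11.2° / 423 = 4.5918e-04 s/m.
sin θ_3 = p·V_3 = 4.5918e-04 × 1063 = 0.4881.
θ_3 = 29.22° from the vertical.

29.2°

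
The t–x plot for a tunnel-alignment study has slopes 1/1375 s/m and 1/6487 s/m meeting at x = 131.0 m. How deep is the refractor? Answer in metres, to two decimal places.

x_cross = 2h·√((V₂+V₁)/(V₂−V₁)) → h = x_cross / (2·√((V₂+V₁)/(V₂−V₁))).
√((V₂+V₁)/(V₂−V₁)) = √((6487+1375)/(6487−1375)) = 1.2401.
h = 131.0 / (2·1.2401) = 52.82 m.

52.82 m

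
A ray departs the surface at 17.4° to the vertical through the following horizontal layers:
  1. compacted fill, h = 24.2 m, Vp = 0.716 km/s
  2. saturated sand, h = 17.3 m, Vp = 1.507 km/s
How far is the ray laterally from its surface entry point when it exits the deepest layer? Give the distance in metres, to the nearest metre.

Apply Snell's law at each interface; in layer i the horizontal offset is hᵢ·tan θᵢ.
Layer 1: θ = 17.40°; offset = 24.2·tan 17.40° = 7.584 m.
Layer 2: sin θ = 1.507·sin 17.4°/0.716 = 0.6294, θ = 39.01°; offset = 17.3·tan 39.01° = 14.012 m.
Total horizontal offset = 21.596 m.

22 m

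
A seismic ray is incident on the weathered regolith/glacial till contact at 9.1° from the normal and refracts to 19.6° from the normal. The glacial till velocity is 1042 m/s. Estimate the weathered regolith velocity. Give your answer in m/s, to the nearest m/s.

491 m/s

Snell's law: sin 9.1°/V₁ = sin 19.6°/V₂.
V₁ = V₂·sin 9.1°/sin 19.6° = 1042 × 0.4715 = 491.28 m/s.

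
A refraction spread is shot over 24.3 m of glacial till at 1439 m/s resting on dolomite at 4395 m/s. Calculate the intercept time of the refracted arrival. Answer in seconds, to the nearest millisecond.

θ_c = arcsin(V₁/V₂) = arcsin(1439/4395) = 19.11°; cos θ_c = 0.9449.
tᵢ = 2h·cos θ_c / V₁ = 2·24.3·0.9449 / 1439 = 0.03191 s.

0.032 s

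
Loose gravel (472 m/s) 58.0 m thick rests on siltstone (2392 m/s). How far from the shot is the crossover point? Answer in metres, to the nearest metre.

142 m

θ_c = arcsin(472/2392) = 11.38°, so cos θ_c = 0.9803 and tᵢ = 2h cos θ_c/V₁ = 0.2409 s.
At crossover x/V₁ = x/V₂ + tᵢ ⇒ x = tᵢ/(1/V₁ − 1/V₂) = 0.24093/(2.1186e-03 − 4.1806e-04) = 141.68 m.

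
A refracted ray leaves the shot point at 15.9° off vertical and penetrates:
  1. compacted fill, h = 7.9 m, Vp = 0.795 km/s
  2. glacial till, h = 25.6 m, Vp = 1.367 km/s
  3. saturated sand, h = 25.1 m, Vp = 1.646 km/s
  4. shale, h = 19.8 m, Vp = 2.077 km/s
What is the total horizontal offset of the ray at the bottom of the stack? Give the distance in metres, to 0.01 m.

53.50 m

p = sin θ₁/V₁ = sin 15.9°/0.795 = 3.4460e-01 s/km is conserved through the stack.
Layer 1: θ = 15.90°; offset = 7.9·tan 15.90° = 2.2504 m.
Layer 2: sin θ = p·1.367 = 0.4711 → θ = 28.10°; offset = 25.6·tan 28.10° = 13.6714 m.
Layer 3: sin θ = p·1.646 = 0.5672 → θ = 34.56°; offset = 25.1·tan 34.56° = 17.2871 m.
Layer 4: sin θ = p·2.077 = 0.7157 → θ = 45.70°; offset = 19.8·tan 45.70° = 20.2926 m.
Summing the layer offsets gives 53.5014 m.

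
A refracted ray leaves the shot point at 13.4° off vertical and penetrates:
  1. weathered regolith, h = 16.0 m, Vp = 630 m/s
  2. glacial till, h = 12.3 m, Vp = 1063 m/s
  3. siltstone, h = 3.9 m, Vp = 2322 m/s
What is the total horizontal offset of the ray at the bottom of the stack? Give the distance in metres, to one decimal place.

15.4 m

p = sin θ₁/V₁ = sin 13.4°/630 = 3.6785e-04 s/m is conserved through the stack.
Layer 1: θ = 13.40°; offset = 16.0·tan 13.40° = 3.812 m.
Layer 2: sin θ = p·1063 = 0.3910 → θ = 23.02°; offset = 12.3·tan 23.02° = 5.226 m.
Layer 3: sin θ = p·2322 = 0.8542 → θ = 58.67°; offset = 3.9·tan 58.67° = 6.406 m.
Σ offsets = 15.443 m.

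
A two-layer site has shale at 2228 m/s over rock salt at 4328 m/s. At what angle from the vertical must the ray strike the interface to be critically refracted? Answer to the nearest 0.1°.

At critical incidence the refracted ray runs along the interface (θ₂ = 90°), so sin θ_c = V₁/V₂.
θ_c = arcsin(2228/4328) = arcsin 0.5148 = 30.98°.

31.0°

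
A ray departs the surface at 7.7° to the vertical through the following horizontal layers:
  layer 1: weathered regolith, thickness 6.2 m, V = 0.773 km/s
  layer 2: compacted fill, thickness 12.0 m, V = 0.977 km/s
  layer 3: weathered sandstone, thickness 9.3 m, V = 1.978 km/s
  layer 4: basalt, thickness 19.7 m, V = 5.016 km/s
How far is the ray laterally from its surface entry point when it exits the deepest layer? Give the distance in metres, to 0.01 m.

40.96 m

Apply Snell's law at each interface; in layer i the horizontal offset is hᵢ·tan θᵢ.
Layer 1: θ = 7.70°; offset = 6.2·tan 7.70° = 0.8383 m.
Layer 2: sin θ = 0.977·sin 7.7°/0.773 = 0.1693, θ = 9.75°; offset = 12.0·tan 9.75° = 2.0619 m.
Layer 3: sin θ = 1.978·sin 7.7°/0.773 = 0.3429, θ = 20.05°; offset = 9.3·tan 20.05° = 3.3943 m.
Layer 4: sin θ = 5.016·sin 7.7°/0.773 = 0.8694, θ = 60.39°; offset = 19.7·tan 60.39° = 34.6688 m.
Total horizontal offset = 40.9632 m.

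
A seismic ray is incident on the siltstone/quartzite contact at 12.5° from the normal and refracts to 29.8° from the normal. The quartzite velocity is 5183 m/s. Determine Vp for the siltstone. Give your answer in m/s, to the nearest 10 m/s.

2260 m/s

sin 12.5° = 0.2164; sin 29.8° = 0.4970.
V₁ = V₂·(sin θ₁/sin θ₂) = 5183·(0.2164/0.4970) = 2257.27 m/s.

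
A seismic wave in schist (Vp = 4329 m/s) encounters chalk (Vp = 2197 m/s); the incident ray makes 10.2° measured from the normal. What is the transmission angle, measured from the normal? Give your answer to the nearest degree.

Snell's law: sin θ₂ = (V₂/V₁)·sin θ₁ = (2197/4329)·sin 10.2° = 0.0899.
θ₂ = sin⁻¹(0.0899) = 5.16° (from vertical).

5°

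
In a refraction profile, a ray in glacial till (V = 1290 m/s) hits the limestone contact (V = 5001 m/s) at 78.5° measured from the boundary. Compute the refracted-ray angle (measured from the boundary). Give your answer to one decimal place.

39.4°

Convert to the normal: θ₁ = 90° − 78.5° = 11.5°.
Snell's law: sin θ₂ = (V₂/V₁)·sin θ₁ = (5001/1290)·sin 11.5° = 0.7729.
θ₂ = arcsin 0.7729 = 50.61° from the normal.
From the interface: 90° − 50.61° = 39.39°.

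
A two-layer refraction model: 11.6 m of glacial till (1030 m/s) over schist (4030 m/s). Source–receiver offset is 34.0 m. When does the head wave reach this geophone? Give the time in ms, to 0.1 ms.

t = x/V₂ + 2h·√(V₂²−V₁²)/(V₁V₂).
√(V₂²−V₁²) = √(4030²−1030²) = 3896.2 m/s; delay term = 2·11.6·3896.2/(1030·4030) = 0.02178 s.
t = 34.0/4030 + 0.02178 = 0.03021 s.

30.2 ms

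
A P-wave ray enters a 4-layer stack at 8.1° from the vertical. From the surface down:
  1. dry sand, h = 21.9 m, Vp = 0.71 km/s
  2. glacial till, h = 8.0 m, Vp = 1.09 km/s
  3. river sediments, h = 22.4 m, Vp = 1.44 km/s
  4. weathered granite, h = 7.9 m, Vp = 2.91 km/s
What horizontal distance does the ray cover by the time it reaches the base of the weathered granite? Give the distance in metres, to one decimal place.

Apply Snell's law at each interface; in layer i the horizontal offset is hᵢ·tan θᵢ.
Layer 1: θ = 8.10°; offset = 21.9·tan 8.10° = 3.117 m.
Layer 2: sin θ = 1.09·sin 8.1°/0.71 = 0.2163, θ = 12.49°; offset = 8.0·tan 12.49° = 1.772 m.
Layer 3: sin θ = 1.44·sin 8.1°/0.71 = 0.2858, θ = 16.60°; offset = 22.4·tan 16.60° = 6.680 m.
Layer 4: sin θ = 2.91·sin 8.1°/0.71 = 0.5775, θ = 35.27°; offset = 7.9·tan 35.27° = 5.588 m.
Σ offsets = 17.157 m.

17.2 m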